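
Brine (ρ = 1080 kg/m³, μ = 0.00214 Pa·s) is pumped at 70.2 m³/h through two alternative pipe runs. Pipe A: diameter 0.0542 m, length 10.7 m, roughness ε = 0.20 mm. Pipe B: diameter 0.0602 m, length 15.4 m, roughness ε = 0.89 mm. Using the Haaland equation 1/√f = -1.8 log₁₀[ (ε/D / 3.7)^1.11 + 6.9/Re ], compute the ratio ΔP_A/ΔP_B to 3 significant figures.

Pipe A: V = Q/A = 0.0195/0.002307 = 8.452 m/s; Re = 2.312e+05; ε/D = 0.00369; Haaland → f = 0.02827; ΔP_A = f(L/D)(ρV²/2) = 2.153e+05 Pa.
Pipe B: V = Q/A = 0.0195/0.002846 = 6.851 m/s; Re = 2.081e+05; ε/D = 0.0148; Haaland → f = 0.04376; ΔP_B = f(L/D)(ρV²/2) = 2.837e+05 Pa.
ΔP_A/ΔP_B = 2.153e+05/2.837e+05 = 0.759.

ΔP_A/ΔP_B ≈ 0.759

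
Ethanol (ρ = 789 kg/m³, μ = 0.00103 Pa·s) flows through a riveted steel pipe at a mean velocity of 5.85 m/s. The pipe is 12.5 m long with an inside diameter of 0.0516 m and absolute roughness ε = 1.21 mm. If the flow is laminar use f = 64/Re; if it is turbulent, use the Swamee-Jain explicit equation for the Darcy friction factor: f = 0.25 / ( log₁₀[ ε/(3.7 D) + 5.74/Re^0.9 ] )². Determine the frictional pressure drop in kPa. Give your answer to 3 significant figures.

Reynolds number Re = ρVD/μ = 789 · 5.85 · 0.0516 / 0.00103 = 2.312e+05.
Re > 4000 → turbulent. Relative roughness ε/D = 0.00121/0.0516 = 0.0234. Swamee-Jain: f = 0.25/(log₁₀[0.0234/3.7 + 5.74/2.312e+05^0.9])² = 0.25/(log₁₀[0.00634 + 8.54e-05])² = 0.25/(-2.192)² = 0.05202.
Darcy-Weisbach: ΔP = f(L/D)(ρV²/2) = 0.05202·(12.5/0.0516)·(789·5.85²/2) = 0.05202·242.2·1.35e+04 = 1.701e+05 Pa.
ΔP = 1.701e+05 Pa = 170 kPa.

ΔP ≈ 170 kPa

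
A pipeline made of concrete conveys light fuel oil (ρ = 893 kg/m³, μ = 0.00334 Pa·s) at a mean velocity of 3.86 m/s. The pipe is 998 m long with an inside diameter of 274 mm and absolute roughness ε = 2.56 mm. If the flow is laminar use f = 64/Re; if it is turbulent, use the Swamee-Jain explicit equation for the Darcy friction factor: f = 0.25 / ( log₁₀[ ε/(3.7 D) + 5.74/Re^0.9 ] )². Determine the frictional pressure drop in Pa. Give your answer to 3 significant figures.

Reynolds number Re = ρVD/μ = 893 · 3.86 · 0.274 / 0.00334 = 2.828e+05.
Re > 4000 → turbulent. Relative roughness ε/D = 0.00256/0.274 = 0.00934. Swamee-Jain: f = 0.25/(log₁₀[0.00934/3.7 + 5.74/2.828e+05^0.9])² = 0.25/(log₁₀[0.00253 + 7.12e-05])² = 0.25/(-2.586)² = 0.03739.
Darcy-Weisbach: ΔP = f(L/D)(ρV²/2) = 0.03739·(998/0.274)·(893·3.86²/2) = 0.03739·3642·6653 = 9.061e+05 Pa.

ΔP ≈ 906000 Pa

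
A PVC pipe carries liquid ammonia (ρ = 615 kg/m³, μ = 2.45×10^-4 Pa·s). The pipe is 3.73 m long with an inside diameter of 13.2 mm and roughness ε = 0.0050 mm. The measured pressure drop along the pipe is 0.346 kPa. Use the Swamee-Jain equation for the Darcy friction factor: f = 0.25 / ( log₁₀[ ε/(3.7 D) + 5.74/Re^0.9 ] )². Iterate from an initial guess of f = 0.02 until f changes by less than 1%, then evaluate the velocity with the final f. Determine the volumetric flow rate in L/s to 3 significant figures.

Rearranging Darcy-Weisbach: V = √(2·ΔP·D/(f·L·ρ)). With ε/D = 5e-06/0.0132 = 0.000379, iterate starting from f = 0.02:
  f = 0.02 → V = √(2·346·0.0132/(0.02·3.73·615)) = 0.4462 m/s; Re = ρVD/μ = 1.478e+04; f → 0.02869
  f = 0.02869 → V = 0.3726 m/s; Re = 1.235e+04; f → 0.02998
  f = 0.02998 → V = 0.3644 m/s; Re = 1.208e+04; f → 0.03015
Converged (Δf/f < 1%). With the final f = 0.03015: V = √(2·346·0.0132/(0.03015·3.73·615)) = 0.3634 m/s.
Q = V·A = 0.3634·(π/4·0.0132²) = 4.974e-05 m³/s = 0.0497 L/s.

Q ≈ 0.0497 L/s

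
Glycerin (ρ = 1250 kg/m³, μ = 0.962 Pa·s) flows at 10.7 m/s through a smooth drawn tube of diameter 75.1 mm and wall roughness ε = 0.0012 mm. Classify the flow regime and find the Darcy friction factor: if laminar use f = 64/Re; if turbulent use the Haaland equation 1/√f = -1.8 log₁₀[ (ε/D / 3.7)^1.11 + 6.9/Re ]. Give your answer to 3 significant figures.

Re = ρVD/μ = 1250·10.7·0.0751/0.962 = 1044.
Re < 2300 → laminar, so f = 64/Re = 0.06129 (roughness is irrelevant in laminar flow).

f ≈ 0.0613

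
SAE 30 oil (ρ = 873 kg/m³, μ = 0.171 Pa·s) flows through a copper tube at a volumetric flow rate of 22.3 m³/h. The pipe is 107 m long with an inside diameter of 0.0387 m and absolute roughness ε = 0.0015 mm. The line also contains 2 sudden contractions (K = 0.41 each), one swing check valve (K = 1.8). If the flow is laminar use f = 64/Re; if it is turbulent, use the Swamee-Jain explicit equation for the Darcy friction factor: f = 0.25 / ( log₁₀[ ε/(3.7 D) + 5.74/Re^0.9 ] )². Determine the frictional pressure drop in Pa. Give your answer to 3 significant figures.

ΔP ≈ 2.09×10^6 Pa

Q = 22.3 m³/h = 22.3/3600 = 0.006194 m³/s.
Cross-sectional area A = πD²/4 = π(0.0387)²/4 = 0.001176 m²; mean velocity V = Q/A = 0.006194/0.001176 = 5.266 m/s.
Reynolds number Re = ρVD/μ = 873 · 5.266 · 0.0387 / 0.171 = 1040.
Re < 2300 → laminar flow, so f = 64/Re = 64/1040 = 0.06151 (the turbulent correlation is not needed).
Total minor-loss coefficient ΣK = 2·0.41 + 1·1.8 = 2.62.
ΔP = [f·L/D + ΣK]·(ρV²/2) = [0.06151·107/0.0387 + 2.62]·(873·5.266²/2) = [170.1 + 2.62]·1.211e+04 = 2.09e+06 Pa.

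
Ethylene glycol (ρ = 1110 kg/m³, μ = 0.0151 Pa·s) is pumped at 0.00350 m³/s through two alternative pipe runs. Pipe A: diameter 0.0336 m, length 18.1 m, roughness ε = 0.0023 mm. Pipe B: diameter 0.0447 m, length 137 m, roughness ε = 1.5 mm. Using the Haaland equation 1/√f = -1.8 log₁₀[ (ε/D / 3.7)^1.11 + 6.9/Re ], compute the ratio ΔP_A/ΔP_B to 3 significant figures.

ΔP_A/ΔP_B ≈ 0.268

Pipe A: V = Q/A = 0.0035/0.0008867 = 3.947 m/s; Re = 9750; ε/D = 6.85e-05; Haaland → f = 0.03117; ΔP_A = f(L/D)(ρV²/2) = 1.452e+05 Pa.
Pipe B: V = Q/A = 0.0035/0.001569 = 2.23 m/s; Re = 7329; ε/D = 0.0336; Haaland → f = 0.06392; ΔP_B = f(L/D)(ρV²/2) = 5.409e+05 Pa.
ΔP_A/ΔP_B = 1.452e+05/5.409e+05 = 0.268.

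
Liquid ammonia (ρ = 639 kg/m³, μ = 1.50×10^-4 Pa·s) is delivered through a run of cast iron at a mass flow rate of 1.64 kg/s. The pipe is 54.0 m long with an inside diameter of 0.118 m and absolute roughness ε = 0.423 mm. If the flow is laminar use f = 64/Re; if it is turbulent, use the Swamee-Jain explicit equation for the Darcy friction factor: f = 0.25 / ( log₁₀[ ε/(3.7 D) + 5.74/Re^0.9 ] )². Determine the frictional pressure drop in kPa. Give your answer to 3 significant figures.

A = πD²/4 = π(0.118)²/4 = 0.01094 m²; mean velocity V = ṁ/(ρA) = 1.64/(639 · 0.01094) = 0.2347 m/s.
Reynolds number Re = ρVD/μ = 639 · 0.2347 · 0.118 / 0.00015 = 1.18e+05.
Re > 4000 → turbulent. Relative roughness ε/D = 0.000423/0.118 = 0.00358. Swamee-Jain: f = 0.25/(log₁₀[0.00358/3.7 + 5.74/1.18e+05^0.9])² = 0.25/(log₁₀[0.000969 + 0.000156])² = 0.25/(-2.949)² = 0.02875.
Darcy-Weisbach: ΔP = f(L/D)(ρV²/2) = 0.02875·(54/0.118)·(639·0.2347²/2) = 0.02875·457.6·17.6 = 231.5 Pa.
ΔP = 231.5 Pa = 0.232 kPa.

ΔP ≈ 0.232 kPa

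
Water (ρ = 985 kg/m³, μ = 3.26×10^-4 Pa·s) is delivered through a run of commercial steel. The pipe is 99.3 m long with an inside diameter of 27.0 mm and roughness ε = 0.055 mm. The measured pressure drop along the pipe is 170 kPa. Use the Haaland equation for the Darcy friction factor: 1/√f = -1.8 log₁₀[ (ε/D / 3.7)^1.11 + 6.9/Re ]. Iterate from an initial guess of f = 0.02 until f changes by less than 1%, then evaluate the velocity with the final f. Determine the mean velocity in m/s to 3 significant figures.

V ≈ 1.96 m/s

Rearranging Darcy-Weisbach: V = √(2·ΔP·D/(f·L·ρ)). With ε/D = 5.5e-05/0.027 = 0.00204, iterate starting from f = 0.02:
  f = 0.02 → V = √(2·1.7e+05·0.027/(0.02·99.3·985)) = 2.166 m/s; Re = ρVD/μ = 1.767e+05; f → 0.02446
  f = 0.02446 → V = 1.959 m/s; Re = 1.598e+05; f → 0.02454
Converged (Δf/f < 1%). With the final f = 0.02454: V = √(2·1.7e+05·0.027/(0.02454·99.3·985)) = 1.956 m/s.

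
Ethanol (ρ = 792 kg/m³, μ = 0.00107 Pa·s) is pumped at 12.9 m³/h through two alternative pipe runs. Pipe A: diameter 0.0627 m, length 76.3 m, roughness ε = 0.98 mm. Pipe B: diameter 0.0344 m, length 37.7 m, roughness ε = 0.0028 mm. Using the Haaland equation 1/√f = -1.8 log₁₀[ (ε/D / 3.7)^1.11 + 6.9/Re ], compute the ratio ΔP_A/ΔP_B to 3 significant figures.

ΔP_A/ΔP_B ≈ 0.249

Pipe A: V = Q/A = 0.003583/0.003088 = 1.161 m/s; Re = 5.386e+04; ε/D = 0.0156; Haaland → f = 0.04524; ΔP_A = f(L/D)(ρV²/2) = 2.936e+04 Pa.
Pipe B: V = Q/A = 0.003583/0.0009294 = 3.855 m/s; Re = 9.817e+04; ε/D = 8.14e-05; Haaland → f = 0.01824; ΔP_B = f(L/D)(ρV²/2) = 1.177e+05 Pa.
ΔP_A/ΔP_B = 2.936e+04/1.177e+05 = 0.249.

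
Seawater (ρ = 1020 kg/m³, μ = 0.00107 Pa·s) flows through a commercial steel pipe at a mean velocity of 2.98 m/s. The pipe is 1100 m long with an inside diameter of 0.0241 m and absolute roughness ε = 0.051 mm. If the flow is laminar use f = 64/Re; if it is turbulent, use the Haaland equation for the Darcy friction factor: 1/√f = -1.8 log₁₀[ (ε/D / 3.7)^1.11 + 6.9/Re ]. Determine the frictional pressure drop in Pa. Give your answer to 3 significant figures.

Reynolds number Re = ρVD/μ = 1020 · 2.98 · 0.0241 / 0.00107 = 6.846e+04.
Re > 4000 → turbulent. Relative roughness ε/D = 5.1e-05/0.0241 = 0.00212. Haaland: 1/√f = -1.8 log₁₀[(0.00212/3.7)^1.11 + 6.9/6.846e+04] = -1.8 log₁₀[0.000252 + 0.000101] = 6.215, so f = 0.02589.
Darcy-Weisbach: ΔP = f(L/D)(ρV²/2) = 0.02589·(1100/0.0241)·(1020·2.98²/2) = 0.02589·4.564e+04·4529 = 5.351e+06 Pa.

ΔP ≈ 5.35×10^6 Pa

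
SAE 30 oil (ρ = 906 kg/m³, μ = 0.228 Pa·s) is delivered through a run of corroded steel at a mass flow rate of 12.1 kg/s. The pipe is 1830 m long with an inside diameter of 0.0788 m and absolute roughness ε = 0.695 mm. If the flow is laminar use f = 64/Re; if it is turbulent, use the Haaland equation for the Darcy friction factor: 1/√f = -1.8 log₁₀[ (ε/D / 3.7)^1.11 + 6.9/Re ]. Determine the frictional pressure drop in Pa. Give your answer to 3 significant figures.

ΔP ≈ 5.89×10^6 Pa

A = πD²/4 = π(0.0788)²/4 = 0.004877 m²; mean velocity V = ṁ/(ρA) = 12.1/(906 · 0.004877) = 2.739 m/s.
Reynolds number Re = ρVD/μ = 906 · 2.739 · 0.0788 / 0.228 = 857.5.
Re < 2300 → laminar flow, so f = 64/Re = 64/857.5 = 0.07464 (the turbulent correlation is not needed).
Darcy-Weisbach: ΔP = f(L/D)(ρV²/2) = 0.07464·(1830/0.0788)·(906·2.739²/2) = 0.07464·2.322e+04·3397 = 5.888e+06 Pa.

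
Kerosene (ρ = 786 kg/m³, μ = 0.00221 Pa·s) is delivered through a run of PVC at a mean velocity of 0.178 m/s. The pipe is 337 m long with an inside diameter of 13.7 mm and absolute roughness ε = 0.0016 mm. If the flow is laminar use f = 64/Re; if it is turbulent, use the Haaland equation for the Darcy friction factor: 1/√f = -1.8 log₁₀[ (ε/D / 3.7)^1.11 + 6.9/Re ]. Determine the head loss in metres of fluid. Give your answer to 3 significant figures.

h_f ≈ 2.93 m

Reynolds number Re = ρVD/μ = 786 · 0.178 · 0.0137 / 0.00221 = 867.3.
Re < 2300 → laminar flow, so f = 64/Re = 64/867.3 = 0.07379 (the turbulent correlation is not needed).
Darcy-Weisbach: ΔP = f(L/D)(ρV²/2) = 0.07379·(337/0.0137)·(786·0.178²/2) = 0.07379·2.46e+04·12.45 = 2.26e+04 Pa.
Head loss h_f = ΔP/(ρg) = 2.26e+04/(786·9.81) = 2.93 m.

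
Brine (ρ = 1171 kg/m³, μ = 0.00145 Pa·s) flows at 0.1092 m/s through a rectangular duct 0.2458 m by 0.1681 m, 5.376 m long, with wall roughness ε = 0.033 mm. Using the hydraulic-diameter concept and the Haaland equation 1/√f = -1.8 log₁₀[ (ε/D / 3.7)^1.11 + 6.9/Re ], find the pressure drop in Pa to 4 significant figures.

ΔP ≈ 5.047 Pa

Hydraulic diameter D_h = 4A/P = 4·(0.2458·0.1681)/(2·(0.2458+0.1681)) = 0.1653/0.8278 = 0.1997 m.
Re = ρVD_h/μ = 1171·0.1092·0.1997/0.00145 = 1.761e+04.
ε/D_h = 3.3e-05/0.1997 = 0.000165; Haaland gives 1/√f = -1.8 log₁₀[1.48e-05+0.000392] = 6.103, so f = 0.02685.
ΔP = f(L/D_h)(ρV²/2) = 0.02685·5.376/0.1997·6.982 = 5.047 Pa.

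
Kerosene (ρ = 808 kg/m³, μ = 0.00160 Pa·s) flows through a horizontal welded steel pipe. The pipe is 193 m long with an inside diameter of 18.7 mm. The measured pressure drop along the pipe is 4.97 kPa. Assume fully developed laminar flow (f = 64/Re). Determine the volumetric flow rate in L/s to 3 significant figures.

For laminar flow, f = 64/Re with Re = ρVD/μ, so Darcy-Weisbach reduces to ΔP = 32μLV/D². Solving for V: V = ΔP·D²/(32μL) = 4970·(0.0187)²/(32·0.0016·193) = 0.1759 m/s.
Check: Re = ρVD/μ = 808·0.1759·0.0187/0.0016 = 1661 < 2300, so the laminar assumption holds.
Q = V·A = 0.1759·(π/4·0.0187²) = 4.83e-05 m³/s = 0.0483 L/s.

Q ≈ 0.0483 L/s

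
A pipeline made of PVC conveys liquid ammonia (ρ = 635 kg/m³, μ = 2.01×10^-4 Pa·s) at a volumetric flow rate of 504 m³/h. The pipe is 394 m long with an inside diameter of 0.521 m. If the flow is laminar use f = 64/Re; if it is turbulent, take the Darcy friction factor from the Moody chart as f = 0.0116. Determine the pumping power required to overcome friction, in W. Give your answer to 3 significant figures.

P ≈ 168 W

Q = 504 m³/h = 504/3600 = 0.14 m³/s.
Cross-sectional area A = πD²/4 = π(0.521)²/4 = 0.2132 m²; mean velocity V = Q/A = 0.14/0.2132 = 0.6567 m/s.
Reynolds number Re = ρVD/μ = 635 · 0.6567 · 0.521 / 0.000201 = 1.081e+06.
Re > 4000 → turbulent; use the Moody-chart value f = 0.0116.
Darcy-Weisbach: ΔP = f(L/D)(ρV²/2) = 0.0116·(394/0.521)·(635·0.6567²/2) = 0.0116·756.2·136.9 = 1201 Pa.
Pumping power P = QΔP = 0.14·1201 = 168.2 W = 168 W.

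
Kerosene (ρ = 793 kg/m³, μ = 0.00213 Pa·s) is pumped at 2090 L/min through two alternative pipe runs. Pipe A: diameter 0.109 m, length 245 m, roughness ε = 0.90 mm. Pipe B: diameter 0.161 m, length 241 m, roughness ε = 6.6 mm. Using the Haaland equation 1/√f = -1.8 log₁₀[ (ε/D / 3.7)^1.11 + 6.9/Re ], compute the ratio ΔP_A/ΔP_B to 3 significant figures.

Pipe A: V = Q/A = 0.03483/0.009331 = 3.733 m/s; Re = 1.515e+05; ε/D = 0.00826; Haaland → f = 0.03605; ΔP_A = f(L/D)(ρV²/2) = 4.477e+05 Pa.
Pipe B: V = Q/A = 0.03483/0.02036 = 1.711 m/s; Re = 1.026e+05; ε/D = 0.041; Haaland → f = 0.06577; ΔP_B = f(L/D)(ρV²/2) = 1.143e+05 Pa.
ΔP_A/ΔP_B = 4.477e+05/1.143e+05 = 3.92.

ΔP_A/ΔP_B ≈ 3.92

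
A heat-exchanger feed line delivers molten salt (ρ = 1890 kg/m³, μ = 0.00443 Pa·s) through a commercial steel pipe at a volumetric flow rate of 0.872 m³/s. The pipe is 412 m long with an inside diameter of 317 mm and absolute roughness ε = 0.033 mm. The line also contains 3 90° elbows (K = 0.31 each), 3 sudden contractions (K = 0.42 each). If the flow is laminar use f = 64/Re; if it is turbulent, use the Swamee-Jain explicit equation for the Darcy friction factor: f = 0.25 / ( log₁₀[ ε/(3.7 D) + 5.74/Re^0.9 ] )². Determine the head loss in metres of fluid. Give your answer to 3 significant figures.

Cross-sectional area A = πD²/4 = π(0.317)²/4 = 0.07892 m²; mean velocity V = Q/A = 0.872/0.07892 = 11.05 m/s.
Reynolds number Re = ρVD/μ = 1890 · 11.05 · 0.317 / 0.00443 = 1.494e+06.
Re > 4000 → turbulent. Relative roughness ε/D = 3.3e-05/0.317 = 0.000104. Swamee-Jain: f = 0.25/(log₁₀[0.000104/3.7 + 5.74/1.494e+06^0.9])² = 0.25/(log₁₀[2.81e-05 + 1.59e-05])² = 0.25/(-4.356)² = 0.01318.
Total minor-loss coefficient ΣK = 3·0.31 + 3·0.42 = 2.19.
ΔP = [f·L/D + ΣK]·(ρV²/2) = [0.01318·412/0.317 + 2.19]·(1890·11.05²/2) = [17.12 + 2.19]·1.154e+05 = 2.228e+06 Pa.
Head loss h_f = ΔP/(ρg) = 2.228e+06/(1890·9.81) = 120 m.

h_f ≈ 120 m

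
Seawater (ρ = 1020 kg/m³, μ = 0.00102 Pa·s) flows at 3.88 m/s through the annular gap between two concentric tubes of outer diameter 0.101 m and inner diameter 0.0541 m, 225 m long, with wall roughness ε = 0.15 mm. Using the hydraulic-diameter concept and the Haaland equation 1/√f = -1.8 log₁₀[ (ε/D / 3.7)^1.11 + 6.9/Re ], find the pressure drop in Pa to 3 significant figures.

ΔP ≈ 1.01×10^6 Pa

Hydraulic diameter D_h = 4A/P = D_o - D_i = 0.101 - 0.0541 = 0.0469 m.
Re = ρVD_h/μ = 1020·3.88·0.0469/0.00102 = 1.82e+05.
ε/D_h = 0.00015/0.0469 = 0.0032; Haaland gives 1/√f = -1.8 log₁₀[0.000398+3.79e-05] = 6.049, so f = 0.02733.
ΔP = f(L/D_h)(ρV²/2) = 0.02733·225/0.0469·7678 = 1.007e+06 Pa.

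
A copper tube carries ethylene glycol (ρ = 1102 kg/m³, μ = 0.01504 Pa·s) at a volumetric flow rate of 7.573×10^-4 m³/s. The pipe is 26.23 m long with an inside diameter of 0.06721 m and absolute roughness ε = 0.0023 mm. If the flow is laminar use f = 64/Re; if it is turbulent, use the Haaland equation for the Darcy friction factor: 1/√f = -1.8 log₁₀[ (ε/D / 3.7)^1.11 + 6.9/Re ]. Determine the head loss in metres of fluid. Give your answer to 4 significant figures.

Cross-sectional area A = πD²/4 = π(0.06721)²/4 = 0.003548 m²; mean velocity V = Q/A = 0.0007573/0.003548 = 0.2135 m/s.
Reynolds number Re = ρVD/μ = 1102 · 0.2135 · 0.06721 / 0.015 = 1051.
Re < 2300 → laminar flow, so f = 64/Re = 64/1051 = 0.06088 (the turbulent correlation is not needed).
Darcy-Weisbach: ΔP = f(L/D)(ρV²/2) = 0.06088·(26.23/0.06721)·(1102·0.2135²/2) = 0.06088·390.3·25.11 = 596.5 Pa.
Head loss h_f = ΔP/(ρg) = 596.5/(1102·9.81) = 0.05518 m.

h_f ≈ 0.05518 m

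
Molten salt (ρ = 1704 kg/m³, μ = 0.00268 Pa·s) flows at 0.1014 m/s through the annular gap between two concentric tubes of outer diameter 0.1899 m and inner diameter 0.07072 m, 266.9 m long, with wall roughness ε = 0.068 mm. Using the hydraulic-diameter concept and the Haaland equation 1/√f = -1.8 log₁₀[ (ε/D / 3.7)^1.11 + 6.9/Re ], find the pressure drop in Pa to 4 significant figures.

ΔP ≈ 664.2 Pa

Hydraulic diameter D_h = 4A/P = D_o - D_i = 0.1899 - 0.07072 = 0.1192 m.
Re = ρVD_h/μ = 1704·0.1014·0.1192/0.00268 = 7684.
ε/D_h = 6.8e-05/0.1192 = 0.000571; Haaland gives 1/√f = -1.8 log₁₀[5.87e-05+0.000898] = 5.435, so f = 0.03386.
ΔP = f(L/D_h)(ρV²/2) = 0.03386·266.9/0.1192·8.76 = 664.2 Pa.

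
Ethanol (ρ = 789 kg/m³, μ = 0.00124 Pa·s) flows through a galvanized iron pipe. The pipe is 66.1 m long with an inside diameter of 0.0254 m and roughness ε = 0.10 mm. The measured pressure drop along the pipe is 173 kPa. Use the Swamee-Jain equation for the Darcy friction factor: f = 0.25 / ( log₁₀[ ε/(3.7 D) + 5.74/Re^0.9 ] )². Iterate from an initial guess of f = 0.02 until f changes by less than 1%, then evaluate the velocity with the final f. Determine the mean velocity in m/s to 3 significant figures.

Rearranging Darcy-Weisbach: V = √(2·ΔP·D/(f·L·ρ)). With ε/D = 0.0001/0.0254 = 0.00394, iterate starting from f = 0.02:
  f = 0.02 → V = √(2·1.73e+05·0.0254/(0.02·66.1·789)) = 2.903 m/s; Re = ρVD/μ = 4.691e+04; f → 0.03085
  f = 0.03085 → V = 2.337 m/s; Re = 3.777e+04; f → 0.03135
  f = 0.03135 → V = 2.318 m/s; Re = 3.747e+04; f → 0.03137
Converged (Δf/f < 1%). With the final f = 0.03137: V = √(2·1.73e+05·0.0254/(0.03137·66.1·789)) = 2.318 m/s.

V ≈ 2.32 m/s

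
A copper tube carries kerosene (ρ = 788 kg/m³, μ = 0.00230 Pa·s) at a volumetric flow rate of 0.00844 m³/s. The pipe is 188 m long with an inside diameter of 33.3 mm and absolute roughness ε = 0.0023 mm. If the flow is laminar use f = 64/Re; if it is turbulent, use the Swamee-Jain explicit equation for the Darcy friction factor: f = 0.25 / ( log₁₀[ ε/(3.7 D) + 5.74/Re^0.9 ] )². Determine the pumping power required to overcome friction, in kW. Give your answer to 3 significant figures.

Cross-sectional area A = πD²/4 = π(0.0333)²/4 = 0.0008709 m²; mean velocity V = Q/A = 0.00844/0.0008709 = 9.691 m/s.
Reynolds number Re = ρVD/μ = 788 · 9.691 · 0.0333 / 0.0023 = 1.106e+05.
Re > 4000 → turbulent. Relative roughness ε/D = 2.3e-06/0.0333 = 6.91e-05. Swamee-Jain: f = 0.25/(log₁₀[6.91e-05/3.7 + 5.74/1.106e+05^0.9])² = 0.25/(log₁₀[1.87e-05 + 0.000166])² = 0.25/(-3.734)² = 0.01793.
Darcy-Weisbach: ΔP = f(L/D)(ρV²/2) = 0.01793·(188/0.0333)·(788·9.691²/2) = 0.01793·5646·3.7e+04 = 3.746e+06 Pa.
Pumping power P = QΔP = 0.00844·3.746e+06 = 31610 W = 31.6 kW.

P ≈ 31.6 kW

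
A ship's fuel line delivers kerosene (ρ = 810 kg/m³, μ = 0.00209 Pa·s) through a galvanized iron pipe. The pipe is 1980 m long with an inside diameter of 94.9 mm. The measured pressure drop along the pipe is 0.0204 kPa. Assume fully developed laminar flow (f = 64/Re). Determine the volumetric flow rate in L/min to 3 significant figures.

Q ≈ 0.589 L/min

For laminar flow, f = 64/Re with Re = ρVD/μ, so Darcy-Weisbach reduces to ΔP = 32μLV/D². Solving for V: V = ΔP·D²/(32μL) = 20.4·(0.0949)²/(32·0.00209·1980) = 0.001387 m/s.
Check: Re = ρVD/μ = 810·0.001387·0.0949/0.00209 = 51.03 < 2300, so the laminar assumption holds.
Q = V·A = 0.001387·(π/4·0.0949²) = 9.813e-06 m³/s = 0.589 L/min.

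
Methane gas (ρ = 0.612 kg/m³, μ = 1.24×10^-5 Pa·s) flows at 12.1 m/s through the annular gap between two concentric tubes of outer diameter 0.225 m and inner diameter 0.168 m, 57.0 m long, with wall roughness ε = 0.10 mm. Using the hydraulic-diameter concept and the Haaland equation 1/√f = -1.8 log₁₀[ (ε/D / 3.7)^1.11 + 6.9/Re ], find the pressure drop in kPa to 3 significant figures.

Hydraulic diameter D_h = 4A/P = D_o - D_i = 0.225 - 0.168 = 0.057 m.
Re = ρVD_h/μ = 0.612·12.1·0.057/1.24e-05 = 3.404e+04.
ε/D_h = 0.0001/0.057 = 0.00175; Haaland gives 1/√f = -1.8 log₁₀[0.000204+0.000203] = 6.103, so f = 0.02685.
ΔP = f(L/D_h)(ρV²/2) = 0.02685·57/0.057·44.8 = 1203 Pa.
ΔP = 1.20 kPa.

ΔP ≈ 1.20 kPa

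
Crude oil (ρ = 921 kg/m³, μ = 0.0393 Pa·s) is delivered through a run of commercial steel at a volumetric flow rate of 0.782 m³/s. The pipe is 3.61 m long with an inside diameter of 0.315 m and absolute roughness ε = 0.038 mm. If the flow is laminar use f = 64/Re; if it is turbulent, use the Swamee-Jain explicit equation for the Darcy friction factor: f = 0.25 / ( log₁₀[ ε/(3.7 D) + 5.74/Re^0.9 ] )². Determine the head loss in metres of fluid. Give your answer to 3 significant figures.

h_f ≈ 1.15 m

Cross-sectional area A = πD²/4 = π(0.315)²/4 = 0.07793 m²; mean velocity V = Q/A = 0.782/0.07793 = 10.03 m/s.
Reynolds number Re = ρVD/μ = 921 · 10.03 · 0.315 / 0.0393 = 7.408e+04.
Re > 4000 → turbulent. Relative roughness ε/D = 3.8e-05/0.315 = 0.000121. Swamee-Jain: f = 0.25/(log₁₀[0.000121/3.7 + 5.74/7.408e+04^0.9])² = 0.25/(log₁₀[3.26e-05 + 0.000238])² = 0.25/(-3.568)² = 0.01964.
Darcy-Weisbach: ΔP = f(L/D)(ρV²/2) = 0.01964·(3.61/0.315)·(921·10.03²/2) = 0.01964·11.46·4.637e+04 = 1.044e+04 Pa.
Head loss h_f = ΔP/(ρg) = 1.044e+04/(921·9.81) = 1.15 m.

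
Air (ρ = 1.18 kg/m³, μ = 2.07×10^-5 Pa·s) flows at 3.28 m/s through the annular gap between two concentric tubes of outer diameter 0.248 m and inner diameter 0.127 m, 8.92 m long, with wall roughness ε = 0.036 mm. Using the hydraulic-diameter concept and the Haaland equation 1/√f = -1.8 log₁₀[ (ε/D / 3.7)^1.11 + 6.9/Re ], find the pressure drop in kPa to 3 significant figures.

Hydraulic diameter D_h = 4A/P = D_o - D_i = 0.248 - 0.127 = 0.121 m.
Re = ρVD_h/μ = 1.18·3.28·0.121/2.07e-05 = 2.262e+04.
ε/D_h = 3.6e-05/0.121 = 0.000298; Haaland gives 1/√f = -1.8 log₁₀[2.85e-05+0.000305] = 6.258, so f = 0.02553.
ΔP = f(L/D_h)(ρV²/2) = 0.02553·8.92/0.121·6.347 = 11.95 Pa.
ΔP = 0.0119 kPa.

ΔP ≈ 0.0119 kPa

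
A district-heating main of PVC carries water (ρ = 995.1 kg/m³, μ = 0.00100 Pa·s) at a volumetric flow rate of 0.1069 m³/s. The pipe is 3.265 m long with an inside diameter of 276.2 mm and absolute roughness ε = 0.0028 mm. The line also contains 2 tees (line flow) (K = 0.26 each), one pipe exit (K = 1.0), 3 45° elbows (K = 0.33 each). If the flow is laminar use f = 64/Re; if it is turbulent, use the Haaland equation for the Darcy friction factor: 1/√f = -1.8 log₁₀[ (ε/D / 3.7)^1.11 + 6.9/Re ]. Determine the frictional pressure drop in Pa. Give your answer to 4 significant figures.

ΔP ≈ 4223 Pa

Cross-sectional area A = πD²/4 = π(0.2762)²/4 = 0.05992 m²; mean velocity V = Q/A = 0.1069/0.05992 = 1.784 m/s.
Reynolds number Re = ρVD/μ = 995.1 · 1.784 · 0.2762 / 0.001 = 4.904e+05.
Re > 4000 → turbulent. Relative roughness ε/D = 2.8e-06/0.2762 = 1.01e-05. Haaland: 1/√f = -1.8 log₁₀[(1.01e-05/3.7)^1.11 + 6.9/4.904e+05] = -1.8 log₁₀[6.7e-07 + 1.41e-05] = 8.697, so f = 0.01322.
Total minor-loss coefficient ΣK = 2·0.26 + 1·1 + 3·0.33 = 2.51.
ΔP = [f·L/D + ΣK]·(ρV²/2) = [0.01322·3.265/0.2762 + 2.51]·(995.1·1.784²/2) = [0.1563 + 2.51]·1584 = 4223 Pa.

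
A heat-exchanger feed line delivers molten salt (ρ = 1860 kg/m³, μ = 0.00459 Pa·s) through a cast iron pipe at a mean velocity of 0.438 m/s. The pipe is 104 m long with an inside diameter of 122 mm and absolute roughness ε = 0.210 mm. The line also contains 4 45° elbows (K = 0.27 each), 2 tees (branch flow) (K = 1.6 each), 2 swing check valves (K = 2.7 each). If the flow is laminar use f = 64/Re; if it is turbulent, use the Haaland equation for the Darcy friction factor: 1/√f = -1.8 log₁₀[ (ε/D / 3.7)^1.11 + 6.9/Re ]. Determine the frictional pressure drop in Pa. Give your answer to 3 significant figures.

Reynolds number Re = ρVD/μ = 1860 · 0.438 · 0.122 / 0.00459 = 2.165e+04.
Re > 4000 → turbulent. Relative roughness ε/D = 0.00021/0.122 = 0.00172. Haaland: 1/√f = -1.8 log₁₀[(0.00172/3.7)^1.11 + 6.9/2.165e+04] = -1.8 log₁₀[0.0002 + 0.000319] = 5.913, so f = 0.0286.
Total minor-loss coefficient ΣK = 4·0.27 + 2·1.6 + 2·2.7 = 9.68.
ΔP = [f·L/D + ΣK]·(ρV²/2) = [0.0286·104/0.122 + 9.68]·(1860·0.438²/2) = [24.38 + 9.68]·178.4 = 6077 Pa.

ΔP ≈ 6080 Pa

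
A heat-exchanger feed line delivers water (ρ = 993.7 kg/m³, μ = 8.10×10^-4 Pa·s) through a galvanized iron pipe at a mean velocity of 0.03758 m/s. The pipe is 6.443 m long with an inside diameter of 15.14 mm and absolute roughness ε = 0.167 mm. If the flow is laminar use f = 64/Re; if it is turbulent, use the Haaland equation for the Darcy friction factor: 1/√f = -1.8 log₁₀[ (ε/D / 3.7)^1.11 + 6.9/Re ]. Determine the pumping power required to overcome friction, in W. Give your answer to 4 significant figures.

Reynolds number Re = ρVD/μ = 993.7 · 0.03758 · 0.01514 / 0.00081 = 698.
Re < 2300 → laminar flow, so f = 64/Re = 64/698 = 0.09169 (the turbulent correlation is not needed).
Darcy-Weisbach: ΔP = f(L/D)(ρV²/2) = 0.09169·(6.443/0.01514)·(993.7·0.03758²/2) = 0.09169·425.6·0.7017 = 27.38 Pa.
Q = V·A = 0.03758·0.00018 = 6.765e-06 m³/s.
Pumping power P = QΔP = 6.765e-06·27.38 = 1.8524×10^-4 W = 1.852×10^-4 W.

P ≈ 1.852×10^-4 W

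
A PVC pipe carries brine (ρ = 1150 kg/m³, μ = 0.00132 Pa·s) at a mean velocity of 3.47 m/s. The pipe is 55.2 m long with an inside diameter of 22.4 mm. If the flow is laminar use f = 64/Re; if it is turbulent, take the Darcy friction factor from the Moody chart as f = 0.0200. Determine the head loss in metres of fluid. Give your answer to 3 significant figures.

h_f ≈ 30.2 m

Reynolds number Re = ρVD/μ = 1150 · 3.47 · 0.0224 / 0.00132 = 6.772e+04.
Re > 4000 → turbulent; use the Moody-chart value f = 0.0200.
Darcy-Weisbach: ΔP = f(L/D)(ρV²/2) = 0.02·(55.2/0.0224)·(1150·3.47²/2) = 0.02·2464·6924 = 3.412e+05 Pa.
Head loss h_f = ΔP/(ρg) = 3.412e+05/(1150·9.81) = 30.2 m.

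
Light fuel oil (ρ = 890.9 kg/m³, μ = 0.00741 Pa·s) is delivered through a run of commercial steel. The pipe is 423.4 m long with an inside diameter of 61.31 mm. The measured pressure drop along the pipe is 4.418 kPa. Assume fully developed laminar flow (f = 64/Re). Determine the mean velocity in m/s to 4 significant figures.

For laminar flow, f = 64/Re with Re = ρVD/μ, so Darcy-Weisbach reduces to ΔP = 32μLV/D². Solving for V: V = ΔP·D²/(32μL) = 4418·(0.06131)²/(32·0.00741·423.4) = 0.1654 m/s.
Check: Re = ρVD/μ = 890.9·0.1654·0.06131/0.00741 = 1219 < 2300, so the laminar assumption holds.

V ≈ 0.1654 m/s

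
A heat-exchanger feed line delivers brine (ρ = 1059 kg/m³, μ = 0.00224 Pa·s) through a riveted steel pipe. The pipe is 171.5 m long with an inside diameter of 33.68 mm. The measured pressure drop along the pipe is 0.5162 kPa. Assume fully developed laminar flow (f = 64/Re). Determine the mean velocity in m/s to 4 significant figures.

V ≈ 0.04763 m/s

For laminar flow, f = 64/Re with Re = ρVD/μ, so Darcy-Weisbach reduces to ΔP = 32μLV/D². Solving for V: V = ΔP·D²/(32μL) = 516.2·(0.03368)²/(32·0.00224·171.5) = 0.04763 m/s.
Check: Re = ρVD/μ = 1059·0.04763·0.03368/0.00224 = 758.4 < 2300, so the laminar assumption holds.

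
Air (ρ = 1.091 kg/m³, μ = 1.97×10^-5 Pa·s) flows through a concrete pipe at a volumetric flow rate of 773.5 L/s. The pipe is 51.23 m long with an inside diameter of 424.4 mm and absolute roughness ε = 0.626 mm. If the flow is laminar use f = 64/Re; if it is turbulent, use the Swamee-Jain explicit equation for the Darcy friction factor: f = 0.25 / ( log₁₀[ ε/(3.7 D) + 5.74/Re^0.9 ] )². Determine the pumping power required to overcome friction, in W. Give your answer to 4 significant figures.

Q = 773.5 L/s = 773.5/1000 = 0.7735 m³/s.
Cross-sectional area A = πD²/4 = π(0.4244)²/4 = 0.1415 m²; mean velocity V = Q/A = 0.7735/0.1415 = 5.468 m/s.
Reynolds number Re = ρVD/μ = 1.091 · 5.468 · 0.4244 / 1.97e-05 = 1.285e+05.
Re > 4000 → turbulent. Relative roughness ε/D = 0.000626/0.4244 = 0.00148. Swamee-Jain: f = 0.25/(log₁₀[0.00148/3.7 + 5.74/1.285e+05^0.9])² = 0.25/(log₁₀[0.000399 + 0.000145])² = 0.25/(-3.265)² = 0.02345.
Darcy-Weisbach: ΔP = f(L/D)(ρV²/2) = 0.02345·(51.23/0.4244)·(1.091·5.468²/2) = 0.02345·120.7·16.31 = 46.17 Pa.
Pumping power P = QΔP = 0.7735·46.17 = 35.716 W = 35.72 W.

P ≈ 35.72 W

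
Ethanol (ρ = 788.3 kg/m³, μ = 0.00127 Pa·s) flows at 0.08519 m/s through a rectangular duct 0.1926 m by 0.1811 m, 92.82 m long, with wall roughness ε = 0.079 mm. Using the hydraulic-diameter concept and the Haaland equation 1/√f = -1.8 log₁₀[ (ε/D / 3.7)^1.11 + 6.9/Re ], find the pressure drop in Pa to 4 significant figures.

ΔP ≈ 44.81 Pa

Hydraulic diameter D_h = 4A/P = 4·(0.1926·0.1811)/(2·(0.1926+0.1811)) = 0.1395/0.7474 = 0.1867 m.
Re = ρVD_h/μ = 788.3·0.08519·0.1867/0.00127 = 9871.
ε/D_h = 7.9e-05/0.1867 = 0.000423; Haaland gives 1/√f = -1.8 log₁₀[4.21e-05+0.000699] = 5.634, so f = 0.0315.
ΔP = f(L/D_h)(ρV²/2) = 0.0315·92.82/0.1867·2.86 = 44.81 Pa.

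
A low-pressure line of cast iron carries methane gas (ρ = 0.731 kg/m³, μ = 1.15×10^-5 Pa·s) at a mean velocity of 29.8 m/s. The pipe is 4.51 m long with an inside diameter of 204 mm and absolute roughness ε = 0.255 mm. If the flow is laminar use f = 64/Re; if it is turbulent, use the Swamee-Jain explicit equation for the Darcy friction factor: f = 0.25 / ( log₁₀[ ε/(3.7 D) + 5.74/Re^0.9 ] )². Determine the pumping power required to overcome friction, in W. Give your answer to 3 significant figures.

P ≈ 151 W

Reynolds number Re = ρVD/μ = 0.731 · 29.8 · 0.204 / 1.15e-05 = 3.864e+05.
Re > 4000 → turbulent. Relative roughness ε/D = 0.000255/0.204 = 0.00125. Swamee-Jain: f = 0.25/(log₁₀[0.00125/3.7 + 5.74/3.864e+05^0.9])² = 0.25/(log₁₀[0.000338 + 5.38e-05])² = 0.25/(-3.407)² = 0.02154.
Darcy-Weisbach: ΔP = f(L/D)(ρV²/2) = 0.02154·(4.51/0.204)·(0.731·29.8²/2) = 0.02154·22.11·324.6 = 154.5 Pa.
Q = V·A = 29.8·0.03269 = 0.974 m³/s.
Pumping power P = QΔP = 0.974·154.5 = 150.5 W = 151 W.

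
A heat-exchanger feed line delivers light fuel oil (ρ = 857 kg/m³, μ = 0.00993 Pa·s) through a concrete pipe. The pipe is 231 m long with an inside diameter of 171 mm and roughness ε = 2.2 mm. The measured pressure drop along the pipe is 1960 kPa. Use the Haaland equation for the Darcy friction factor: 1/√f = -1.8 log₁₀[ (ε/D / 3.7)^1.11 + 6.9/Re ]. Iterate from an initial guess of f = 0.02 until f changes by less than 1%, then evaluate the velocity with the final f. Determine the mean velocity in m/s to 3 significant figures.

V ≈ 9.00 m/s

Rearranging Darcy-Weisbach: V = √(2·ΔP·D/(f·L·ρ)). With ε/D = 0.0022/0.171 = 0.0129, iterate starting from f = 0.02:
  f = 0.02 → V = √(2·1.96e+06·0.171/(0.02·231·857)) = 13.01 m/s; Re = ρVD/μ = 1.92e+05; f → 0.04169
  f = 0.04169 → V = 9.012 m/s; Re = 1.33e+05; f → 0.0418
Converged (Δf/f < 1%). With the final f = 0.0418: V = √(2·1.96e+06·0.171/(0.0418·231·857)) = 9 m/s.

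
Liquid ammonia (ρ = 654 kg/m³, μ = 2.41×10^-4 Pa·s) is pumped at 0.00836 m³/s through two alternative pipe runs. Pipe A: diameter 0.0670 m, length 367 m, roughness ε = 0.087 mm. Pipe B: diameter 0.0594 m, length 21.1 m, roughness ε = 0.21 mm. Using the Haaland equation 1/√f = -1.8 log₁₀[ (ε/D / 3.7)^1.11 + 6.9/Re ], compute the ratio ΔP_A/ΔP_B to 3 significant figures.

Pipe A: V = Q/A = 0.00836/0.003526 = 2.371 m/s; Re = 4.311e+05; ε/D = 0.0013; Haaland → f = 0.02149; ΔP_A = f(L/D)(ρV²/2) = 2.164e+05 Pa.
Pipe B: V = Q/A = 0.00836/0.002771 = 3.017 m/s; Re = 4.863e+05; ε/D = 0.00354; Haaland → f = 0.0277; ΔP_B = f(L/D)(ρV²/2) = 2.928e+04 Pa.
ΔP_A/ΔP_B = 2.164e+05/2.928e+04 = 7.39.

ΔP_A/ΔP_B ≈ 7.39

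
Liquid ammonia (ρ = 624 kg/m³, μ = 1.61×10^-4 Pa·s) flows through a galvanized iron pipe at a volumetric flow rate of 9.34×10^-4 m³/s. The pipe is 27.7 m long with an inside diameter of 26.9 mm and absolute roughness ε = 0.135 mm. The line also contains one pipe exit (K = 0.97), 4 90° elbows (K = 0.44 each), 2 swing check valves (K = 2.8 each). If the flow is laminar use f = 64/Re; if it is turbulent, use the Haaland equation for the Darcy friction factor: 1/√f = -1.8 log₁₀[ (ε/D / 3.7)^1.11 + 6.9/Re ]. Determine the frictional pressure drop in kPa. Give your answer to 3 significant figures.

Cross-sectional area A = πD²/4 = π(0.0269)²/4 = 0.0005683 m²; mean velocity V = Q/A = 0.000934/0.0005683 = 1.643 m/s.
Reynolds number Re = ρVD/μ = 624 · 1.643 · 0.0269 / 0.000161 = 1.713e+05.
Re > 4000 → turbulent. Relative roughness ε/D = 0.000135/0.0269 = 0.00502. Haaland: 1/√f = -1.8 log₁₀[(0.00502/3.7)^1.11 + 6.9/1.713e+05] = -1.8 log₁₀[0.000656 + 4.03e-05] = 5.683, so f = 0.03096.
Total minor-loss coefficient ΣK = 1·0.97 + 4·0.44 + 2·2.8 = 8.33.
ΔP = [f·L/D + ΣK]·(ρV²/2) = [0.03096·27.7/0.0269 + 8.33]·(624·1.643²/2) = [31.88 + 8.33]·842.7 = 3.389e+04 Pa.
ΔP = 3.389e+04 Pa = 33.9 kPa.

ΔP ≈ 33.9 kPa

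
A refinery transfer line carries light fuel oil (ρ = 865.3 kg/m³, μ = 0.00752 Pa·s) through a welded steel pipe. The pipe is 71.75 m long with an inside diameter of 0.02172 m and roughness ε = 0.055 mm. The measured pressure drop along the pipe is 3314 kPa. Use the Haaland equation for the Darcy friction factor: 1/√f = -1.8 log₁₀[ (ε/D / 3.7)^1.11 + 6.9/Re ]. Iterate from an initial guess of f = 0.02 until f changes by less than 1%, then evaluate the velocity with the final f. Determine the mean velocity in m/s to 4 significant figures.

Rearranging Darcy-Weisbach: V = √(2·ΔP·D/(f·L·ρ)). With ε/D = 5.5e-05/0.02172 = 0.00253, iterate starting from f = 0.02:
  f = 0.02 → V = √(2·3.314e+06·0.02172/(0.02·71.75·865.3)) = 10.77 m/s; Re = ρVD/μ = 2.691e+04; f → 0.02924
  f = 0.02924 → V = 8.906 m/s; Re = 2.226e+04; f → 0.02996
  f = 0.02996 → V = 8.798 m/s; Re = 2.199e+04; f → 0.03001
Converged (Δf/f < 1%). With the final f = 0.03001: V = √(2·3.314e+06·0.02172/(0.03001·71.75·865.3)) = 8.79 m/s.

V ≈ 8.790 m/s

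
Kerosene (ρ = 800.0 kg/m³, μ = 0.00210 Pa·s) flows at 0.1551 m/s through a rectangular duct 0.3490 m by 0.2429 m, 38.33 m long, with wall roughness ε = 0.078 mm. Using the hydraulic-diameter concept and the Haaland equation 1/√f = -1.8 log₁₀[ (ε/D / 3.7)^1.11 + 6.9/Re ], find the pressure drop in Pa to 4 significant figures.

ΔP ≈ 35.14 Pa

Hydraulic diameter D_h = 4A/P = 4·(0.349·0.2429)/(2·(0.349+0.2429)) = 0.3391/1.184 = 0.2864 m.
Re = ρVD_h/μ = 800·0.1551·0.2864/0.0021 = 1.692e+04.
ε/D_h = 7.8e-05/0.2864 = 0.000272; Haaland gives 1/√f = -1.8 log₁₀[2.58e-05+0.000408] = 6.053, so f = 0.02729.
ΔP = f(L/D_h)(ρV²/2) = 0.02729·38.33/0.2864·9.622 = 35.14 Pa.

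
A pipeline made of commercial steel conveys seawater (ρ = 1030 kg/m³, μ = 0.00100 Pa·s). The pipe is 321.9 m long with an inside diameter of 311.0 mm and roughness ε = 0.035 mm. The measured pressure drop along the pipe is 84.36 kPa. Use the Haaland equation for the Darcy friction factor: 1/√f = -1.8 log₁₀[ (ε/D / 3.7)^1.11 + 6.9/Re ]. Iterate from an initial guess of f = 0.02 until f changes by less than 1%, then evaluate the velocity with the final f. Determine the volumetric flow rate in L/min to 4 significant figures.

Q ≈ 15660 L/min

Rearranging Darcy-Weisbach: V = √(2·ΔP·D/(f·L·ρ)). With ε/D = 3.5e-05/0.311 = 0.000113, iterate starting from f = 0.02:
  f = 0.02 → V = √(2·8.436e+04·0.311/(0.02·321.9·1030)) = 2.813 m/s; Re = ρVD/μ = 9.011e+05; f → 0.01362
  f = 0.01362 → V = 3.409 m/s; Re = 1.092e+06; f → 0.01342
  f = 0.01342 → V = 3.434 m/s; Re = 1.1e+06; f → 0.01341
Converged (Δf/f < 1%). With the final f = 0.01341: V = √(2·8.436e+04·0.311/(0.01341·321.9·1030)) = 3.435 m/s.
Q = V·A = 3.435·(π/4·0.311²) = 0.2609 m³/s = 15660 L/min.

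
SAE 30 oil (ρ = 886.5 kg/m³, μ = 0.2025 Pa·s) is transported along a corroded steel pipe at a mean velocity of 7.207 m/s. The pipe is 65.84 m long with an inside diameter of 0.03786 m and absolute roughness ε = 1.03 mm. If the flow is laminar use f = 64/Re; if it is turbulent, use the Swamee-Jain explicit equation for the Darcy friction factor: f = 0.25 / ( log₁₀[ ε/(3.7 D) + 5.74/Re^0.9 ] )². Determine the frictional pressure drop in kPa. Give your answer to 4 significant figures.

Reynolds number Re = ρVD/μ = 886.5 · 7.207 · 0.03786 / 0.203 = 1195.
Re < 2300 → laminar flow, so f = 64/Re = 64/1195 = 0.05358 (the turbulent correlation is not needed).
Darcy-Weisbach: ΔP = f(L/D)(ρV²/2) = 0.05358·(65.84/0.03786)·(886.5·7.207²/2) = 0.05358·1739·2.302e+04 = 2.145e+06 Pa.
ΔP = 2.145e+06 Pa = 2145 kPa.

ΔP ≈ 2145 kPa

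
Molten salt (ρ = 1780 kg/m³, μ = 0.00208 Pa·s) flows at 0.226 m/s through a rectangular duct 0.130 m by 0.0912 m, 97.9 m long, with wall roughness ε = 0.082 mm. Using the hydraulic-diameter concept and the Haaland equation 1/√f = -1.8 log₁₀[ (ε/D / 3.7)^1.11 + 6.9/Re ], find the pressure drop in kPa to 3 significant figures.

Hydraulic diameter D_h = 4A/P = 4·(0.13·0.0912)/(2·(0.13+0.0912)) = 0.04742/0.4424 = 0.1072 m.
Re = ρVD_h/μ = 1780·0.226·0.1072/0.00208 = 2.073e+04.
ε/D_h = 8.2e-05/0.1072 = 0.000765; Haaland gives 1/√f = -1.8 log₁₀[8.13e-05+0.000333] = 6.089, so f = 0.02697.
ΔP = f(L/D_h)(ρV²/2) = 0.02697·97.9/0.1072·45.46 = 1120 Pa.
ΔP = 1.12 kPa.

ΔP ≈ 1.12 kPa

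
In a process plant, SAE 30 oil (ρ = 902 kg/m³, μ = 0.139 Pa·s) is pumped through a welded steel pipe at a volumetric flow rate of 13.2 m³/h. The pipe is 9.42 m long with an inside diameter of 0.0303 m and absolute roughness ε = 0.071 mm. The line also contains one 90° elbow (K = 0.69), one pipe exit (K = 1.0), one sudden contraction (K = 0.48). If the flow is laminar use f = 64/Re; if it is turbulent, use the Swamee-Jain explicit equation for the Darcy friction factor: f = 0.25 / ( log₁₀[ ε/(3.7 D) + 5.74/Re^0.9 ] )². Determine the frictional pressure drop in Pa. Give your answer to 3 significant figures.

ΔP ≈ 257000 Pa

Q = 13.2 m³/h = 13.2/3600 = 0.003667 m³/s.
Cross-sectional area A = πD²/4 = π(0.0303)²/4 = 0.0007211 m²; mean velocity V = Q/A = 0.003667/0.0007211 = 5.085 m/s.
Reynolds number Re = ρVD/μ = 902 · 5.085 · 0.0303 / 0.139 = 999.8.
Re < 2300 → laminar flow, so f = 64/Re = 64/999.8 = 0.06401 (the turbulent correlation is not needed).
Total minor-loss coefficient ΣK = 1·0.69 + 1·1 + 1·0.48 = 2.17.
ΔP = [f·L/D + ΣK]·(ρV²/2) = [0.06401·9.42/0.0303 + 2.17]·(902·5.085²/2) = [19.9 + 2.17]·1.166e+04 = 2.574e+05 Pa.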